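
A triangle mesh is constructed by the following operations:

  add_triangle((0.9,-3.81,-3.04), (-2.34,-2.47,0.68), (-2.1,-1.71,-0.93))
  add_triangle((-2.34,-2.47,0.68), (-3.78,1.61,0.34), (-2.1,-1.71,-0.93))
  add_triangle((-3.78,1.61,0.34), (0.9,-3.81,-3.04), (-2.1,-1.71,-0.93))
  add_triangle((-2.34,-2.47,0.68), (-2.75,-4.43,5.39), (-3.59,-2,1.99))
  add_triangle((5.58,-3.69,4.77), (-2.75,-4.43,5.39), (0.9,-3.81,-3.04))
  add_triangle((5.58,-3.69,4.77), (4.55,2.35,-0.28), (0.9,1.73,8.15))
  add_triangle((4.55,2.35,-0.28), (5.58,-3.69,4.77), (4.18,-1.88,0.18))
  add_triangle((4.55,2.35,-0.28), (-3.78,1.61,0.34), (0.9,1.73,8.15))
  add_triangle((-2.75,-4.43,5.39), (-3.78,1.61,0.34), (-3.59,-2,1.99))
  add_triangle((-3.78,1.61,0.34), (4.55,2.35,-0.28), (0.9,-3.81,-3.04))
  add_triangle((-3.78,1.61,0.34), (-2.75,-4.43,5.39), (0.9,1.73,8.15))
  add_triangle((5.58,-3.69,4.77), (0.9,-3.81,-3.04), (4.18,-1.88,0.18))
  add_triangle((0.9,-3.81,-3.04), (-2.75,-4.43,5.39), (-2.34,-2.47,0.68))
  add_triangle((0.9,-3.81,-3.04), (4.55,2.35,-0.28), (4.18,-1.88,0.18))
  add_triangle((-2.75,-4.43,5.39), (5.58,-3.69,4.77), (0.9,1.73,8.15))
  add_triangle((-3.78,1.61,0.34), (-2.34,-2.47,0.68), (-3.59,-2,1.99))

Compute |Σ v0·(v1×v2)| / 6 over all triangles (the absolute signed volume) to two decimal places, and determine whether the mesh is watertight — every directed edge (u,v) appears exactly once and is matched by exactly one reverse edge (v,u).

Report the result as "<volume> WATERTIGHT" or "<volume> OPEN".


Per-triangle v0·(v1×v2)/6:
  t1: +3.4084
  t2: +3.2140
  t3: +2.4397
  t4: +3.7678
  t5: +45.2802
  t6: +45.7995
  t7: +13.4824
  t8: +22.0631
  t9: +5.5509
  t10: +7.7146
  t11: +35.8924
  t12: +13.2775
  t13: +10.1774
  t14: +10.5588
  t15: +59.6288
  t16: +2.5970
Σ = +284.8524 → |volume| = 284.85

Directed edges: 48 total, each appears once with its reverse present → watertight.

284.85 WATERTIGHT


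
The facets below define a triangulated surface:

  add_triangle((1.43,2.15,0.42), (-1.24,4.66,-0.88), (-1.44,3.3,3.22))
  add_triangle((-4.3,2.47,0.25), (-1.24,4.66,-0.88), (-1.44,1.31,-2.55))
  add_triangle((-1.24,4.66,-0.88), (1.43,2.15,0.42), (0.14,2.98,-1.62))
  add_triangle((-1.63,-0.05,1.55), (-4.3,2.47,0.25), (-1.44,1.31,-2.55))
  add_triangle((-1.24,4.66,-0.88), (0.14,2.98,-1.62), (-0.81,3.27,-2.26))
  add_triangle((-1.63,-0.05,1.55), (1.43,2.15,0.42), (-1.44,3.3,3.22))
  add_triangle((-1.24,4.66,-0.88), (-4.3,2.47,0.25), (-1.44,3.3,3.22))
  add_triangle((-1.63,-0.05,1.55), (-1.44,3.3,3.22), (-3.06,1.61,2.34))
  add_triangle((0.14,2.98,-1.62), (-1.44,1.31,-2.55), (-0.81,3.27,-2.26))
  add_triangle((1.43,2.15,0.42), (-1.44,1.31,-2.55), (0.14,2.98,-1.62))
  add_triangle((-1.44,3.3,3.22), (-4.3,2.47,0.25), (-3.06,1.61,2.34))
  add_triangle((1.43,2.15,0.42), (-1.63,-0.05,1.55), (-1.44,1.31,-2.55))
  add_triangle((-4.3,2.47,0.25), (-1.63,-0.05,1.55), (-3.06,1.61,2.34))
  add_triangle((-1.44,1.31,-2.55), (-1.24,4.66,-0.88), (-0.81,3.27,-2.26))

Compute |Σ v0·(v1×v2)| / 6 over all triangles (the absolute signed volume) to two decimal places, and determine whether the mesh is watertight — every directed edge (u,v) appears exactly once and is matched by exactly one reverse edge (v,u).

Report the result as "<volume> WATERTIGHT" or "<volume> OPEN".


35.38 WATERTIGHT

Per-triangle v0·(v1×v2)/6:
  t1: +6.3365
  t2: +7.1219
  t3: +2.2425
  t4: +1.3581
  t5: +1.1408
  t6: +0.5581
  t7: +10.5605
  t8: +1.3743
  t9: +0.5199
  t10: +0.0282
  t11: +4.1637
  t12: -2.8973
  t13: +1.3742
  t14: +1.4998
Σ = +35.3811 → |volume| = 35.38

Directed edges: 42 total, each appears once with its reverse present → watertight.


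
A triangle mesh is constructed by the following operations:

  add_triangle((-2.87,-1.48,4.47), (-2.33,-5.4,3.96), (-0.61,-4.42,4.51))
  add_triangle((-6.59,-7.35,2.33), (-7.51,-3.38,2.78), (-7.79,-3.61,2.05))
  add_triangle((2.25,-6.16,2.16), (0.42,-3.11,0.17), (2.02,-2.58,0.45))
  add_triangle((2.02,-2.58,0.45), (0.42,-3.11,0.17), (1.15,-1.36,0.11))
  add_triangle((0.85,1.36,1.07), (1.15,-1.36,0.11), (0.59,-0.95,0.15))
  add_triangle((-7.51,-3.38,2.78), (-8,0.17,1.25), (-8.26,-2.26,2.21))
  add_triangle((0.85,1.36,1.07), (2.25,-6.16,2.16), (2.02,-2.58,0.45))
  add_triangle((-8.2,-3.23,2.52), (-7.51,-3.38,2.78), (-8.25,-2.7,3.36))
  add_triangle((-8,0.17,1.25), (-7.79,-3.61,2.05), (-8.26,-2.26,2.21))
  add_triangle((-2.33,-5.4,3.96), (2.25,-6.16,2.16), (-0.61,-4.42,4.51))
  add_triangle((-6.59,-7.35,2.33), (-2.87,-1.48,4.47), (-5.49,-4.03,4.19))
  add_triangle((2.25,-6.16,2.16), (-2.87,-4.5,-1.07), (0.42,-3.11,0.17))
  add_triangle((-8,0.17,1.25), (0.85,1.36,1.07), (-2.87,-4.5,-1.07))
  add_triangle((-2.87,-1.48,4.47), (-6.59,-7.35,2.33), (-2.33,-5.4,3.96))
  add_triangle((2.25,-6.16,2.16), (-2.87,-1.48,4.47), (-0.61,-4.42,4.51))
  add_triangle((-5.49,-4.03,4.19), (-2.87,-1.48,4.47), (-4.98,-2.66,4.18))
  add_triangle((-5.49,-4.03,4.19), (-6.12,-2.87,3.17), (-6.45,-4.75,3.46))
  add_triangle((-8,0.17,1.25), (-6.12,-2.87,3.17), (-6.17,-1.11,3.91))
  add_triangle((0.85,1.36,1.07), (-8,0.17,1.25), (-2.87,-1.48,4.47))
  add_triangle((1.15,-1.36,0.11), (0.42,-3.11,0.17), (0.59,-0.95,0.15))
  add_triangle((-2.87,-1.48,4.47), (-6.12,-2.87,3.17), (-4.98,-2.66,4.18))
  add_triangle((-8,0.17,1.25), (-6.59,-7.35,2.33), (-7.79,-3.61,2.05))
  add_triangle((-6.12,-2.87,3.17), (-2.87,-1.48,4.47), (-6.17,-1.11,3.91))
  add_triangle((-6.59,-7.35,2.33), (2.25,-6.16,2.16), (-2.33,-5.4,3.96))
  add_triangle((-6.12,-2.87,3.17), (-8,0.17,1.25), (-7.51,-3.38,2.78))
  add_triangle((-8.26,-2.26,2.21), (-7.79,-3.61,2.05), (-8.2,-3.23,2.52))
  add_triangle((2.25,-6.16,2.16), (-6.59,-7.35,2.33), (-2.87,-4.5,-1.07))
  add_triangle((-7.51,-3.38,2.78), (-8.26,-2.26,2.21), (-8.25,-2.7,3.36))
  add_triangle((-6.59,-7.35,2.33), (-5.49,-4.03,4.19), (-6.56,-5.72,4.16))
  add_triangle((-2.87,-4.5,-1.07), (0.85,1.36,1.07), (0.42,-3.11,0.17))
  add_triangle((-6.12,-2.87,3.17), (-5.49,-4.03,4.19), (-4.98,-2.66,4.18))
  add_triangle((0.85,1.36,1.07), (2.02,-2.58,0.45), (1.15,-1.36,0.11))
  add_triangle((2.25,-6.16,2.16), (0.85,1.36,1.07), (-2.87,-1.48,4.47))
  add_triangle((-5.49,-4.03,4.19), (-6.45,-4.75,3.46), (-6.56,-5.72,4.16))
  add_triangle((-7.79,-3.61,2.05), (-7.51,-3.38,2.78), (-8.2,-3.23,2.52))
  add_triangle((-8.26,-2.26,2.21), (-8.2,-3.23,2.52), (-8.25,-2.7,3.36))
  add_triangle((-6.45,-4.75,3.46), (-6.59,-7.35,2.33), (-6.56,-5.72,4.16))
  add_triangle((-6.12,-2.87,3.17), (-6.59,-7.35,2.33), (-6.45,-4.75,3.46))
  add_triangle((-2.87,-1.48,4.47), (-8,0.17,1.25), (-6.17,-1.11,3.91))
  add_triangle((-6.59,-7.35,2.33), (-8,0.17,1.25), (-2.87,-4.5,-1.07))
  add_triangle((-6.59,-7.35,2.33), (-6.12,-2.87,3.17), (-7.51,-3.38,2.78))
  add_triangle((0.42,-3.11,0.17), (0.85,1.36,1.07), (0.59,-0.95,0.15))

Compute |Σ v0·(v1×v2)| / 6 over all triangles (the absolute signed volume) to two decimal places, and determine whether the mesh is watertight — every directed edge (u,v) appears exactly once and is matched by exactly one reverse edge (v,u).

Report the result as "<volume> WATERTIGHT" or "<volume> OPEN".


Per-triangle v0·(v1×v2)/6:
  t1: +6.4992
  t2: +4.5603
  t3: +1.3526
  t4: +0.1239
  t5: -0.0902
  t6: +0.8782
  t7: +2.3401
  t8: +0.8300
  t9: +1.9237
  t10: +8.3559
  t11: +3.6926
  t12: +2.3194
  t13: -4.5247
  t14: +16.5591
  t15: -1.3417
  t16: +1.8592
  t17: +2.1924
  t18: +8.1206
  t19: +9.8606
  t20: -0.0406
  t21: +0.7689
  t22: +1.7712
  t23: +5.5249
  t24: +20.7694
  t25: +4.0213
  t26: +0.7102
  t27: +24.0676
  t28: -1.6332
  t29: -0.2879
  t30: -1.3577
  t31: +1.9302
  t32: +0.1526
  t33: +10.8794
  t34: +1.1988
  t35: +0.5476
  t36: +1.3666
  t37: +2.8722
  t38: +2.4239
  t39: +0.6021
  t40: +23.0718
  t41: +4.9794
  t42: -0.2213
Σ = +169.6285 → |volume| = 169.63

Directed edges: 126 total, each appears once with its reverse present → watertight.

169.63 WATERTIGHT


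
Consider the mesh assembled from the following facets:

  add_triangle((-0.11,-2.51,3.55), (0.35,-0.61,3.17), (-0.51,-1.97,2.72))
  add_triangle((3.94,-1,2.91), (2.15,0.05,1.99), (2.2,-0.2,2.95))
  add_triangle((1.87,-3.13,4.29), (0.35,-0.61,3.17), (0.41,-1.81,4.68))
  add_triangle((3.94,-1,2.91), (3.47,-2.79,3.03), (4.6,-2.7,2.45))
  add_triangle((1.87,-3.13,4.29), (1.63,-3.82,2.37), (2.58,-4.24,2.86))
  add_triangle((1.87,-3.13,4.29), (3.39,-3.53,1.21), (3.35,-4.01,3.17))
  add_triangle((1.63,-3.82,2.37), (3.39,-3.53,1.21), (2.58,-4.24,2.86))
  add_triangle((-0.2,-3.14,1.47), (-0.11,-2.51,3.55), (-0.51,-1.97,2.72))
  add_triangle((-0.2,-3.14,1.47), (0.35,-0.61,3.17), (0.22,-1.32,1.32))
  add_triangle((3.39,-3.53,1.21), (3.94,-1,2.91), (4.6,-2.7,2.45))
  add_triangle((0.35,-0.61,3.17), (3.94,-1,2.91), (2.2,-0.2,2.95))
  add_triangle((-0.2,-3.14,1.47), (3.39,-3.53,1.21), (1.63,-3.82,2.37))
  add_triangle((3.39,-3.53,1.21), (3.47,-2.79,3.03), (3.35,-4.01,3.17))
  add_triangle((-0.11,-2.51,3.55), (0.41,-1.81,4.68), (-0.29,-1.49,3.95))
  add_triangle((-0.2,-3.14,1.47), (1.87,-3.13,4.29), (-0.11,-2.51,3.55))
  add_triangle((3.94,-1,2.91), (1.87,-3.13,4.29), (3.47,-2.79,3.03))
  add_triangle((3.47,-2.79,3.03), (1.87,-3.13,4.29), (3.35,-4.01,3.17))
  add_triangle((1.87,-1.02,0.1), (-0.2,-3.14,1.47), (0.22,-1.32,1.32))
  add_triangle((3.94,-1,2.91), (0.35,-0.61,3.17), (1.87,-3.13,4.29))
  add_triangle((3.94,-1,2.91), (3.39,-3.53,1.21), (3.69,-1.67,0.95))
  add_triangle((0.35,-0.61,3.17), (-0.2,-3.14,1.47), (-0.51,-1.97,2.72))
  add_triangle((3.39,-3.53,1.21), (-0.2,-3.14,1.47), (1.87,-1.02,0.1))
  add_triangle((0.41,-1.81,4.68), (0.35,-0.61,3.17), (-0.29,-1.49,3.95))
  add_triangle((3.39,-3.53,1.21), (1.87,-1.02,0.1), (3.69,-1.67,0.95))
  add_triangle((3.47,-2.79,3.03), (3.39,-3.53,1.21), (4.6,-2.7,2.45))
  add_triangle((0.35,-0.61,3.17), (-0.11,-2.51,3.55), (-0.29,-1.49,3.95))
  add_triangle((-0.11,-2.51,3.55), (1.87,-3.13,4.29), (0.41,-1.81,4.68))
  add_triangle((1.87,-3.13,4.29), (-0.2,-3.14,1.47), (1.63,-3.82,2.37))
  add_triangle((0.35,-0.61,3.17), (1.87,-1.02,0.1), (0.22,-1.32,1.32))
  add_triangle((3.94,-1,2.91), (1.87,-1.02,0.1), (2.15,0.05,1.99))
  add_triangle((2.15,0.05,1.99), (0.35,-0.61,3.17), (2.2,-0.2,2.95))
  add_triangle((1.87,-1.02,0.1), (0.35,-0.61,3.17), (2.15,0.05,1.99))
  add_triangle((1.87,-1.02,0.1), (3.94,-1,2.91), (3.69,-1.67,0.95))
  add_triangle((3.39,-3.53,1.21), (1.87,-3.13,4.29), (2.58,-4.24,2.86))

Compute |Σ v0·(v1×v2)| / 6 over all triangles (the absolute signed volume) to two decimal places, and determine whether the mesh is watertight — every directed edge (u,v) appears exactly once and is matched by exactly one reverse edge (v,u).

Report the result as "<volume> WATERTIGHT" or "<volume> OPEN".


27.97 WATERTIGHT

Per-triangle v0·(v1×v2)/6:
  t1: +0.3985
  t2: +0.4237
  t3: +0.8009
  t4: +1.6580
  t5: +1.0742
  t6: +0.2517
  t7: +0.7561
  t8: +0.5248
  t9: -0.3161
  t10: -0.3590
  t11: +1.1387
  t12: +1.5342
  t13: +1.4464
  t14: +0.5765
  t15: +2.4983
  t16: +2.8325
  t17: +1.7928
  t18: -0.7710
  t19: +4.0813
  t20: +2.4891
  t21: -0.9463
  t22: +0.2660
  t23: +0.3077
  t24: +0.5042
  t25: +1.7395
  t26: -0.5073
  t27: +1.8081
  t28: +2.1393
  t29: -1.0077
  t30: +0.3572
  t31: +0.0538
  t32: -1.4458
  t33: -0.0188
  t34: +1.8837
Σ = +27.9651 → |volume| = 27.97

Directed edges: 102 total, each appears once with its reverse present → watertight.


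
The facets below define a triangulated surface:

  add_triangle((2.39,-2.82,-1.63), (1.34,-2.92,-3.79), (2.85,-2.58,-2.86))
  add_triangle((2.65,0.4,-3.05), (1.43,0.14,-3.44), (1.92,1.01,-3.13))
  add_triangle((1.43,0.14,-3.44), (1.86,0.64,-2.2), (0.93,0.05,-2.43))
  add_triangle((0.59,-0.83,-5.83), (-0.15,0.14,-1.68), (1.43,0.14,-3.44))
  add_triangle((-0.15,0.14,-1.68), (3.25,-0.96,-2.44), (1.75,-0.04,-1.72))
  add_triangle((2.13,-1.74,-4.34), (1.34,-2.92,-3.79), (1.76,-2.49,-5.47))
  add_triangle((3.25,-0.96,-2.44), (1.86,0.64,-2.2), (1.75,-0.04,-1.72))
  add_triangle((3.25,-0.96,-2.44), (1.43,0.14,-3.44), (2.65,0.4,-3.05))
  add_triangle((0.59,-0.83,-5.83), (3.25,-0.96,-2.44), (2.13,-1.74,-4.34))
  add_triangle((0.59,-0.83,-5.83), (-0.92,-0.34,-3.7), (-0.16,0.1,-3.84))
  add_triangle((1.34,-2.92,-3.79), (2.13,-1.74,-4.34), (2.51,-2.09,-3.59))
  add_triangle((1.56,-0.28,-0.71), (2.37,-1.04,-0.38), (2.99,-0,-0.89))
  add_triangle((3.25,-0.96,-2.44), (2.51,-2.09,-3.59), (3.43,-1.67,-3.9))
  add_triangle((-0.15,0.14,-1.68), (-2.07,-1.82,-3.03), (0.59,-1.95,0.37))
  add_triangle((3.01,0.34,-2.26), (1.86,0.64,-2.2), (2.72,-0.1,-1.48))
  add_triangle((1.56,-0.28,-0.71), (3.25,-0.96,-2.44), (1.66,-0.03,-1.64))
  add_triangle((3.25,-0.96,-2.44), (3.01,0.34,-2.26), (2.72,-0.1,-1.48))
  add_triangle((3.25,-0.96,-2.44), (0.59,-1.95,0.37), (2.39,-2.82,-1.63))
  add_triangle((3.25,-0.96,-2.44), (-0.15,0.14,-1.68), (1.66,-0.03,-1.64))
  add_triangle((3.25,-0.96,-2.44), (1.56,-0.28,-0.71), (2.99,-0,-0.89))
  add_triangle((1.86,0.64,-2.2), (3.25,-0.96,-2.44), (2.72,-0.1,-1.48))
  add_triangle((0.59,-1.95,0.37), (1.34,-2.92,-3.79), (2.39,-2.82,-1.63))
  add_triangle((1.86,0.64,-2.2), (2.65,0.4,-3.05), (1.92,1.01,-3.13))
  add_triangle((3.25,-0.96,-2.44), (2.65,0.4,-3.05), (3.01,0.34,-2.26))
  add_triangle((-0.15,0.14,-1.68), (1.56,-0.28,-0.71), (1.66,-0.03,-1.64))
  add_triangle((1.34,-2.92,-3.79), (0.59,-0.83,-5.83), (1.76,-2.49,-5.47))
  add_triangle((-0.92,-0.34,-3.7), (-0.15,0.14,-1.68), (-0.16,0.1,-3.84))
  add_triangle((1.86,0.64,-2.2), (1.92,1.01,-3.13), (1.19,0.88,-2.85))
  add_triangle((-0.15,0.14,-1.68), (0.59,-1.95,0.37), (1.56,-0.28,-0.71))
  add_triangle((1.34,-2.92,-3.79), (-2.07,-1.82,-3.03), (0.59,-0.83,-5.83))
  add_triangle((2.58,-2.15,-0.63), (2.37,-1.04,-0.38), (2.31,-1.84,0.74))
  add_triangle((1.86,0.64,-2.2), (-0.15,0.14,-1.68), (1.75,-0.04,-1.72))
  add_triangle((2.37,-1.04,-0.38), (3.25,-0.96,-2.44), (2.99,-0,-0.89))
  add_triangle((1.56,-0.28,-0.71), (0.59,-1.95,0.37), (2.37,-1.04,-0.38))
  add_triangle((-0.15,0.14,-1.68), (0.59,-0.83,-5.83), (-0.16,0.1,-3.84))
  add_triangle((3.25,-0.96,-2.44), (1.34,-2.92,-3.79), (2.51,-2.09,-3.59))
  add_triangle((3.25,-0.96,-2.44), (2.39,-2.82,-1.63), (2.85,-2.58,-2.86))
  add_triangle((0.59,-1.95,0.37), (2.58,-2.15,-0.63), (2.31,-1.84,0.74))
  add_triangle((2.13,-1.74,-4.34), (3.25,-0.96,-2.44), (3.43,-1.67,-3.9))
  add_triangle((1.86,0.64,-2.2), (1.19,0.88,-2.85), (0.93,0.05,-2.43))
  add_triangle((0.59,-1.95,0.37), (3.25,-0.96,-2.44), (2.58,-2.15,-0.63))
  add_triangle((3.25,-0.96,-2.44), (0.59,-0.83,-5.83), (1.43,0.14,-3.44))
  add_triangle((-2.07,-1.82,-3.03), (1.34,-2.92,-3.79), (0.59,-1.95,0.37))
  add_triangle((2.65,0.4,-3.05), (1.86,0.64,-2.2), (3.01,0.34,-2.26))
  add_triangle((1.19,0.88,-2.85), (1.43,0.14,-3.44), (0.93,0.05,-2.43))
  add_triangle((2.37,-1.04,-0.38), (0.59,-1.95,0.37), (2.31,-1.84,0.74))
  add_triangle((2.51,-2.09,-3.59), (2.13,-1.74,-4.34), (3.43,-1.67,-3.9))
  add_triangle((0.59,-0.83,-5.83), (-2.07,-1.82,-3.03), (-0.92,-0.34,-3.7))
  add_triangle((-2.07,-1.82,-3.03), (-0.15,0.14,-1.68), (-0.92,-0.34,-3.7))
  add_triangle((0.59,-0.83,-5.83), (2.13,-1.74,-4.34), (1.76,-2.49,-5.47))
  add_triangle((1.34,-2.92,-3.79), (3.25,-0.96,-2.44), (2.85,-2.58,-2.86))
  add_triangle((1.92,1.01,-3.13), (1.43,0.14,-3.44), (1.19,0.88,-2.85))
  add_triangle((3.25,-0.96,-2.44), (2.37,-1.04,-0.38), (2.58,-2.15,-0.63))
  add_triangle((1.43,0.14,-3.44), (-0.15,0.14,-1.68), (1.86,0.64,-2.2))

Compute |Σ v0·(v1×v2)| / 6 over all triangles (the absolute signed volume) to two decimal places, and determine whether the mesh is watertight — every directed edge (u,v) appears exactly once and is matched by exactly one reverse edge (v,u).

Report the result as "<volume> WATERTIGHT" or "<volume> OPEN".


Per-triangle v0·(v1×v2)/6:
  t1: +1.3855
  t2: +0.6015
  t3: +0.0012
  t4: +0.5944
  t5: -0.4420
  t6: +0.8249
  t7: -0.0541
  t8: +1.1930
  t9: +2.2679
  t10: +0.7138
  t11: +1.0026
  t12: -0.1727
  t13: +0.3610
  t14: -1.2902
  t15: -0.0429
  t16: +0.1536
  t17: +0.3743
  t18: +0.7728
  t19: +0.4266
  t20: -0.0880
  t21: -0.6683
  t22: +1.8484
  t23: +0.1272
  t24: +0.7059
  t25: -0.0958
  t26: +1.2001
  t27: +0.0695
  t28: -0.0309
  t29: -0.8195
  t30: +6.7876
  t31: +0.5170
  t32: -0.3490
  t33: +0.9189
  t34: -0.2329
  t35: +0.0010
  t36: +0.2983
  t37: +0.9795
  t38: +0.8365
  t39: +0.1780
  t40: -0.3147
  t41: +0.6460
  t42: +2.4816
  t43: +4.2007
  t44: +0.1881
  t45: +0.0350
  t46: -0.5901
  t47: +0.6559
  t48: +2.1779
  t49: -0.0155
  t50: +1.4960
  t51: +1.6363
  t52: +0.2684
  t53: +0.8113
  t54: +0.3066
Σ = +34.8383 → |volume| = 34.84

Directed edges: 162 total, each appears once with its reverse present → watertight.

34.84 WATERTIGHT


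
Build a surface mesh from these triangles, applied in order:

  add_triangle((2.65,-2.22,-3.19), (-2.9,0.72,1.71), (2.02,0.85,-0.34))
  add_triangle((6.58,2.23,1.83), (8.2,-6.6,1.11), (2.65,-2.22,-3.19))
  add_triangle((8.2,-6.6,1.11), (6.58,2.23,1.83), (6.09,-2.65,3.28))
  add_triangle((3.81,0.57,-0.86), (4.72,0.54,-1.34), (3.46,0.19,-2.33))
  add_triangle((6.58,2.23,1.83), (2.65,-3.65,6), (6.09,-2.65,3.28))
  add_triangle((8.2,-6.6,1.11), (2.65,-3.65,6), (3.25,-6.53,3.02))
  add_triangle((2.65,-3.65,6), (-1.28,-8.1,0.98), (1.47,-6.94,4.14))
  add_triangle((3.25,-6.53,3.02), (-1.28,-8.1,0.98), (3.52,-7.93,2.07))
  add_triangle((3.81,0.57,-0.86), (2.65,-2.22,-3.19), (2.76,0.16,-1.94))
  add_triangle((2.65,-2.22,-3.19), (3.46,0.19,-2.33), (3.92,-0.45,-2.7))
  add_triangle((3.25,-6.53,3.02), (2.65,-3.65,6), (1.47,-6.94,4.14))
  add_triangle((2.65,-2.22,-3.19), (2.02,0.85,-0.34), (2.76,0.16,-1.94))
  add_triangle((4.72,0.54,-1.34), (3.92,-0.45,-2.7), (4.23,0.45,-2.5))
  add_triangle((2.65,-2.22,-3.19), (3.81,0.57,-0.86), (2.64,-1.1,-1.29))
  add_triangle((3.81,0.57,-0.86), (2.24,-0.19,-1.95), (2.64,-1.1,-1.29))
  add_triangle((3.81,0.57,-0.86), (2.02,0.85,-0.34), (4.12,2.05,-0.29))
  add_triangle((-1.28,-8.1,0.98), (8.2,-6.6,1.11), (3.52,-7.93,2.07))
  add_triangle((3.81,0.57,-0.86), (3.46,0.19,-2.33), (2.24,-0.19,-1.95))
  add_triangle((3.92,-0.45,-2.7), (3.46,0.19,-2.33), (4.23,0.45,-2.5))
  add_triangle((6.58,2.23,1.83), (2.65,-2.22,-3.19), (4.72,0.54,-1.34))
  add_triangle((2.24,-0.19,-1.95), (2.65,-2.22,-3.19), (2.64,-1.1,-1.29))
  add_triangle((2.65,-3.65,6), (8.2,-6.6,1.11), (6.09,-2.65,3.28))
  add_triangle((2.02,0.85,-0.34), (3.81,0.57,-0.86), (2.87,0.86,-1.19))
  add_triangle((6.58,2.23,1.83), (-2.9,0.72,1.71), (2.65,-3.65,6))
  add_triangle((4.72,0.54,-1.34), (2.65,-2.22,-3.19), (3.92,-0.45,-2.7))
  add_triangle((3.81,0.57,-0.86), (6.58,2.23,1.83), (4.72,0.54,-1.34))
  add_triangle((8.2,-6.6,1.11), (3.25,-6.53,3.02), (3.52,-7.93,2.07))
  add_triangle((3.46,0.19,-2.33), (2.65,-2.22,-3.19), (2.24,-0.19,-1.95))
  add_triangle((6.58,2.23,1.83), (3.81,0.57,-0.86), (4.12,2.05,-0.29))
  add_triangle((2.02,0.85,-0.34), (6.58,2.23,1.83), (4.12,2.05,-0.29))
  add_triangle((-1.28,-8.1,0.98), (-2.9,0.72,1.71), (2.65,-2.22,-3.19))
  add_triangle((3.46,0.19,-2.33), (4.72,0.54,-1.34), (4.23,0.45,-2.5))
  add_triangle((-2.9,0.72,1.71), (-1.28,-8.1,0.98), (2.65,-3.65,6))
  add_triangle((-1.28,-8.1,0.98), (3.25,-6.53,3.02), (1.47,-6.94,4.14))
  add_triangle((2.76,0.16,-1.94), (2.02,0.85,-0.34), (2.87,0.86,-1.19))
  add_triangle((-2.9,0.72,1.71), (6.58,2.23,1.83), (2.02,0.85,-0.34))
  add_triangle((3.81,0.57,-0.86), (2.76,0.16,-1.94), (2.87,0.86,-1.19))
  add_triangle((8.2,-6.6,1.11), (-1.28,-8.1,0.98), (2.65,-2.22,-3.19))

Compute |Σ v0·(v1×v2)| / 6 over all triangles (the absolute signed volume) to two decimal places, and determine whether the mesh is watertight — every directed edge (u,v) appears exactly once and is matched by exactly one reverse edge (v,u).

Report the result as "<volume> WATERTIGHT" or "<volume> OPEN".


298.17 WATERTIGHT

Per-triangle v0·(v1×v2)/6:
  t1: +0.4205
  t2: +36.3892
  t3: +22.3672
  t4: +0.1063
  t5: +19.2957
  t6: +24.8278
  t7: +4.8832
  t8: +7.9495
  t9: +1.7719
  t10: +0.4570
  t11: +10.1547
  t12: -0.7316
  t13: +0.8758
  t14: +1.3072
  t15: -1.1397
  t16: +0.1171
  t17: +11.8506
  t18: -0.2160
  t19: +0.1261
  t20: +4.5075
  t21: -1.0398
  t22: +22.4514
  t23: +0.2203
  t24: +22.3801
  t25: +1.4273
  t26: +0.1326
  t27: +9.4476
  t28: +0.3487
  t29: +2.5118
  t30: -0.3860
  t31: +6.7914
  t32: -0.1744
  t33: +30.4434
  t34: +11.3510
  t35: -0.0656
  t36: +2.1405
  t37: +0.4472
  t38: +44.4182
Σ = +298.1657 → |volume| = 298.17

Directed edges: 114 total, each appears once with its reverse present → watertight.


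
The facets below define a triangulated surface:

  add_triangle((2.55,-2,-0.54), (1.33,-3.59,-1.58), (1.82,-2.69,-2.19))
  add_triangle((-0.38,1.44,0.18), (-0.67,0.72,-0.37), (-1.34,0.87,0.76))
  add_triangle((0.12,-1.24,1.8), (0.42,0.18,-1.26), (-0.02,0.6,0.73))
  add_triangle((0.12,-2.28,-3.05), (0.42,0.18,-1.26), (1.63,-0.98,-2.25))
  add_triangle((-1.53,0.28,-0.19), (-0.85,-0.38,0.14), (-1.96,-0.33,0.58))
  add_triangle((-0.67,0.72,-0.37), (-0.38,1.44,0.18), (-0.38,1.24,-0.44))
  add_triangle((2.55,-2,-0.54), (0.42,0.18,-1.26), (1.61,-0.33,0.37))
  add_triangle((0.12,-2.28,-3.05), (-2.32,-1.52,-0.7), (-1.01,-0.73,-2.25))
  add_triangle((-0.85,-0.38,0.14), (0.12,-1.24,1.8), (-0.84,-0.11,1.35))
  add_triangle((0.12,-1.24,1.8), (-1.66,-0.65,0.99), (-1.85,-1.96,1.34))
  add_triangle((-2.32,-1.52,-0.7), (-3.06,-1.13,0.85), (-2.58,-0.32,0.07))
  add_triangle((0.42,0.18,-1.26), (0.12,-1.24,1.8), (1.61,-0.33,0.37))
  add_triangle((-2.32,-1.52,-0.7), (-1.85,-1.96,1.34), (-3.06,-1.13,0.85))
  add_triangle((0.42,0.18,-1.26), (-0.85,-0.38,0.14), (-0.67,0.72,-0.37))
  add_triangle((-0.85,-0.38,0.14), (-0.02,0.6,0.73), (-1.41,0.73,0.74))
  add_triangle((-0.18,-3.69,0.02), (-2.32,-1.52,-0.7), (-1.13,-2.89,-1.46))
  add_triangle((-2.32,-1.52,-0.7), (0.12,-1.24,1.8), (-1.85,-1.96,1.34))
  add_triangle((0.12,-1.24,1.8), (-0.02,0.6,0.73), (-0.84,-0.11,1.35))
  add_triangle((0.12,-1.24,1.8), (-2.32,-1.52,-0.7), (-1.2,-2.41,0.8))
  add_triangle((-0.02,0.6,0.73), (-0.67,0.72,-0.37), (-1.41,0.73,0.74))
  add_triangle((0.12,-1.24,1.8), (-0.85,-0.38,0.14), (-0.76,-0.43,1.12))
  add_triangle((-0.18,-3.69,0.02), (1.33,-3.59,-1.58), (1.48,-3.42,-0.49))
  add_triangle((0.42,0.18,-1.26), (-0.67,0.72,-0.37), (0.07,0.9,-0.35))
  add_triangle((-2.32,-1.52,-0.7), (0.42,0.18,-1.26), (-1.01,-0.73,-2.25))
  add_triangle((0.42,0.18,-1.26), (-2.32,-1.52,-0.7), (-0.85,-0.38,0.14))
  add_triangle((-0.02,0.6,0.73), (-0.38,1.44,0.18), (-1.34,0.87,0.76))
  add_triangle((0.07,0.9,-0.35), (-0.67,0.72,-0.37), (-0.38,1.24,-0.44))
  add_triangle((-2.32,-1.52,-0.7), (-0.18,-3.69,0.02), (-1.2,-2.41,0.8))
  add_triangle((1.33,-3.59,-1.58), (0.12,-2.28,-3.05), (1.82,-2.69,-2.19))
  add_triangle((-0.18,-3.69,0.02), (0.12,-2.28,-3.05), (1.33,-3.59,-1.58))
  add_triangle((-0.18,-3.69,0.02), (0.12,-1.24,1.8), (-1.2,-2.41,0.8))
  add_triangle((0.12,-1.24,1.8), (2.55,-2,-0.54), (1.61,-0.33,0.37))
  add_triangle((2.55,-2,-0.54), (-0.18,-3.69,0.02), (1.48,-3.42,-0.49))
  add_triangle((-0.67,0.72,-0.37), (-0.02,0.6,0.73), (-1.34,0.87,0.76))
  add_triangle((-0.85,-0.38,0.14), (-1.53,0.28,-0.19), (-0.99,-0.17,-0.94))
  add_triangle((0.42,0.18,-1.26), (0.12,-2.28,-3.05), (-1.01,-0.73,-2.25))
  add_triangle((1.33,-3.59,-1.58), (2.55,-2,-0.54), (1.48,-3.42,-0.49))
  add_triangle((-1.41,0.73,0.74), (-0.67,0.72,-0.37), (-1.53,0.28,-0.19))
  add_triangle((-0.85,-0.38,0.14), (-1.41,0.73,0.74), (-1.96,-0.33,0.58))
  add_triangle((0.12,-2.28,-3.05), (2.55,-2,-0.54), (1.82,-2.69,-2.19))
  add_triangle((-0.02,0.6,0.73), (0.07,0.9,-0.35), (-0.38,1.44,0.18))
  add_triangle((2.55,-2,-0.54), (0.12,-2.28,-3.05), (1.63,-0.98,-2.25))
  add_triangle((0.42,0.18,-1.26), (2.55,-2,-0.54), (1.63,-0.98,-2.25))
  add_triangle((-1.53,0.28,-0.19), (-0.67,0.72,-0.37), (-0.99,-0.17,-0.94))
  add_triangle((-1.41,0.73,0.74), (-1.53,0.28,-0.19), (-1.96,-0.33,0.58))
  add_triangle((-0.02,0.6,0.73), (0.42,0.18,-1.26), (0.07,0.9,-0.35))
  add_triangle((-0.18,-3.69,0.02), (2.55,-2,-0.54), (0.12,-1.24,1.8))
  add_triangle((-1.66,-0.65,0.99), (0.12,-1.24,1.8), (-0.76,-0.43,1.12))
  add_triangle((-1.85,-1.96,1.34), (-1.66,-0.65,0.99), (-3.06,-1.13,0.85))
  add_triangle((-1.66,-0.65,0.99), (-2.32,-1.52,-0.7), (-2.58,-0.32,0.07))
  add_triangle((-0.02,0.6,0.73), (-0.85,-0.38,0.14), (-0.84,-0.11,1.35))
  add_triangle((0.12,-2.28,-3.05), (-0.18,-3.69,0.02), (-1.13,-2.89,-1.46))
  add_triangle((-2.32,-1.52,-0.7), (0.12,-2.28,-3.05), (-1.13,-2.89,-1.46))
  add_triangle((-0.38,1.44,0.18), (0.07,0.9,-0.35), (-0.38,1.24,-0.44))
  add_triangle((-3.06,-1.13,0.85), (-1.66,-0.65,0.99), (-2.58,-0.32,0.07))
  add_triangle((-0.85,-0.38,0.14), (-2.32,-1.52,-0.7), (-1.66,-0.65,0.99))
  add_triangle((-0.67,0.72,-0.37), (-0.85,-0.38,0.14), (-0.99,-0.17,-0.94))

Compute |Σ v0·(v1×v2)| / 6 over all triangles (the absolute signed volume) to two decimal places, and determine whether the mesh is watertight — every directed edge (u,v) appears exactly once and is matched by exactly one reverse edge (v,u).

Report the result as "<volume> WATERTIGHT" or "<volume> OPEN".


Per-triangle v0·(v1×v2)/6:
  t1: +1.2566
  t2: +0.1976
  t3: +0.1526
  t4: +0.7469
  t5: +0.0693
  t6: +0.0627
  t7: +0.6181
  t8: +1.6926
  t9: +0.2905
  t10: +0.5555
  t11: +0.6526
  t12: -0.3159
  t13: +1.1549
  t14: +0.1725
  t15: +0.0962
  t16: +1.6074
  t17: +0.4577
  t18: +0.2908
  t19: +0.5149
  t20: +0.1631
  t21: -0.1591
  t22: +1.1492
  t23: +0.1351
  t24: -0.0350
  t25: +0.0803
  t26: +0.1962
  t27: +0.0110
  t28: +1.5584
  t29: +1.4445
  t30: +2.6072
  t31: +1.2811
  t32: +1.0699
  t33: +0.2701
  t34: -0.1441
  t35: +0.1336
  t36: +0.8057
  t37: +1.0555
  t38: +0.1739
  t39: -0.0103
  t40: -0.0535
  t41: +0.0637
  t42: +2.1532
  t43: +0.2639
  t44: +0.1501
  t45: +0.2598
  t46: +0.0468
  t47: +2.9810
  t48: +0.1688
  t49: +0.3288
  t50: -0.6464
  t51: +0.0772
  t52: +2.0725
  t53: +1.5447
  t54: +0.0498
  t55: +0.1585
  t56: +0.0349
  t57: -0.1408
Σ = +31.5734 → |volume| = 31.57

Directed edges: 171 total; 3 unmatched, e.g. (-0.85,-0.38,0.14)→(-0.76,-0.43,1.12) → open.

31.57 OPEN


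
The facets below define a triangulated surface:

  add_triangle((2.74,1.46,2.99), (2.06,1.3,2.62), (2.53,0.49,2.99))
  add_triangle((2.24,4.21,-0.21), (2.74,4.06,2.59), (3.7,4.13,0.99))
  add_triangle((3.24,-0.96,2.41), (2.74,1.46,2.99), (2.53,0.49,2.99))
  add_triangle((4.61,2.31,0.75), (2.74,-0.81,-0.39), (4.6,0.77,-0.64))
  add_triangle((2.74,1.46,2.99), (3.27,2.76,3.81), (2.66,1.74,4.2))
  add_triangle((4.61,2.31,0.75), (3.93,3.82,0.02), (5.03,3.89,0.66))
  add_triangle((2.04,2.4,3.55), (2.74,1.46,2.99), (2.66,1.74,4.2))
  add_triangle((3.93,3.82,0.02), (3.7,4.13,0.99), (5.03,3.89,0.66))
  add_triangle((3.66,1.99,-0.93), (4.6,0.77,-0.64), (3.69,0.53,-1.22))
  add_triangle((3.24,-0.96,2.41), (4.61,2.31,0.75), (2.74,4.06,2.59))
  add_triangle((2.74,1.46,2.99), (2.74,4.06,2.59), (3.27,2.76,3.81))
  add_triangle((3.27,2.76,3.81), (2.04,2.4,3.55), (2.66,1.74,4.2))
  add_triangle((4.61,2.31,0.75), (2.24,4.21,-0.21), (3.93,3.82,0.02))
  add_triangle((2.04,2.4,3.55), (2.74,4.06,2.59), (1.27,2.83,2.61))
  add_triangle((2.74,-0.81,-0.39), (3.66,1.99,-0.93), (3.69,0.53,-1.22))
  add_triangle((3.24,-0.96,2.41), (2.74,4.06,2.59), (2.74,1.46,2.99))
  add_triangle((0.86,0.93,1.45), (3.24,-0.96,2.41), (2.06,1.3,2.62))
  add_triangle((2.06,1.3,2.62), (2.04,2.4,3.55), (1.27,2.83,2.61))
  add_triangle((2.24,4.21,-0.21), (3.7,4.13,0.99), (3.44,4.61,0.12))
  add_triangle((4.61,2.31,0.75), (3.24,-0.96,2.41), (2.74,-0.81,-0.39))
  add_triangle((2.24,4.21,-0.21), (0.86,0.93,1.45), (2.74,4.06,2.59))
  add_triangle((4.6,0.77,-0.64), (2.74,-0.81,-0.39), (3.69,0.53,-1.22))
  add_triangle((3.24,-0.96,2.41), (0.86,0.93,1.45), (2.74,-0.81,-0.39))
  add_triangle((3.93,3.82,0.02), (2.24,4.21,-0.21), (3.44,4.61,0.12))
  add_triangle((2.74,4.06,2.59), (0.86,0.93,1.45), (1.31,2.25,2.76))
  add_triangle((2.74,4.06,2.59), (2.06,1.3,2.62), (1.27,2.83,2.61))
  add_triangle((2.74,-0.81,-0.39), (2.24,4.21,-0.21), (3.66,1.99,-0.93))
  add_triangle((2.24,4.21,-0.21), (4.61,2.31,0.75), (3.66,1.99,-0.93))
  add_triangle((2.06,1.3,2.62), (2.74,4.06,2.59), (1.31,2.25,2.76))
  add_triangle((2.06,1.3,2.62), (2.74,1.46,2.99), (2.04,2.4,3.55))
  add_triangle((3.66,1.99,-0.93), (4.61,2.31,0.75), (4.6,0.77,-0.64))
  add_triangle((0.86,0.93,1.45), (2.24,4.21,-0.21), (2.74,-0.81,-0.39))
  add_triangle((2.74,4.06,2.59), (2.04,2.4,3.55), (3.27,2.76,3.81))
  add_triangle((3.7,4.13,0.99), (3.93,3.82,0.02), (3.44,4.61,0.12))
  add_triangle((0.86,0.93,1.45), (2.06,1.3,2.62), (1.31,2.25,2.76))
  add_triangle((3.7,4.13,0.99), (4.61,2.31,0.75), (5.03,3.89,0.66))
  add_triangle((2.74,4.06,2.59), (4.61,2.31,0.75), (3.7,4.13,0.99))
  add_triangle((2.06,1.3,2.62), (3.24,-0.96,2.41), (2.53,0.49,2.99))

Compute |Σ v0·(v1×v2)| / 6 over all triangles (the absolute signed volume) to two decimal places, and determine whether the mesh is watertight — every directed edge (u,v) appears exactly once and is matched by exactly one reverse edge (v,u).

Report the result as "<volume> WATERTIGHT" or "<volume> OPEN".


28.20 WATERTIGHT

Per-triangle v0·(v1×v2)/6:
  t1: +0.1670
  t2: +2.4576
  t3: +0.7222
  t4: +1.3430
  t5: +0.5673
  t6: +0.4266
  t7: -0.5828
  t8: +0.8573
  t9: +0.7744
  t10: +8.1436
  t11: +0.4728
  t12: +0.7298
  t13: -0.6525
  t14: +1.1031
  t15: -0.6719
  t16: +1.8272
  t17: +0.1400
  t18: -0.2854
  t19: +0.4595
  t20: +4.8171
  t21: -0.1068
  t22: +0.6867
  t23: -1.5543
  t24: +0.3201
  t25: -0.3291
  t26: -1.4193
  t27: -1.0628
  t28: +3.5499
  t29: +1.3127
  t30: +0.1008
  t31: +1.9655
  t32: -3.4397
  t33: +1.3398
  t34: +0.7697
  t35: +0.0286
  t36: +0.6852
  t37: +2.9485
  t38: -0.4150
Σ = +28.1962 → |volume| = 28.20

Directed edges: 114 total, each appears once with its reverse present → watertight.


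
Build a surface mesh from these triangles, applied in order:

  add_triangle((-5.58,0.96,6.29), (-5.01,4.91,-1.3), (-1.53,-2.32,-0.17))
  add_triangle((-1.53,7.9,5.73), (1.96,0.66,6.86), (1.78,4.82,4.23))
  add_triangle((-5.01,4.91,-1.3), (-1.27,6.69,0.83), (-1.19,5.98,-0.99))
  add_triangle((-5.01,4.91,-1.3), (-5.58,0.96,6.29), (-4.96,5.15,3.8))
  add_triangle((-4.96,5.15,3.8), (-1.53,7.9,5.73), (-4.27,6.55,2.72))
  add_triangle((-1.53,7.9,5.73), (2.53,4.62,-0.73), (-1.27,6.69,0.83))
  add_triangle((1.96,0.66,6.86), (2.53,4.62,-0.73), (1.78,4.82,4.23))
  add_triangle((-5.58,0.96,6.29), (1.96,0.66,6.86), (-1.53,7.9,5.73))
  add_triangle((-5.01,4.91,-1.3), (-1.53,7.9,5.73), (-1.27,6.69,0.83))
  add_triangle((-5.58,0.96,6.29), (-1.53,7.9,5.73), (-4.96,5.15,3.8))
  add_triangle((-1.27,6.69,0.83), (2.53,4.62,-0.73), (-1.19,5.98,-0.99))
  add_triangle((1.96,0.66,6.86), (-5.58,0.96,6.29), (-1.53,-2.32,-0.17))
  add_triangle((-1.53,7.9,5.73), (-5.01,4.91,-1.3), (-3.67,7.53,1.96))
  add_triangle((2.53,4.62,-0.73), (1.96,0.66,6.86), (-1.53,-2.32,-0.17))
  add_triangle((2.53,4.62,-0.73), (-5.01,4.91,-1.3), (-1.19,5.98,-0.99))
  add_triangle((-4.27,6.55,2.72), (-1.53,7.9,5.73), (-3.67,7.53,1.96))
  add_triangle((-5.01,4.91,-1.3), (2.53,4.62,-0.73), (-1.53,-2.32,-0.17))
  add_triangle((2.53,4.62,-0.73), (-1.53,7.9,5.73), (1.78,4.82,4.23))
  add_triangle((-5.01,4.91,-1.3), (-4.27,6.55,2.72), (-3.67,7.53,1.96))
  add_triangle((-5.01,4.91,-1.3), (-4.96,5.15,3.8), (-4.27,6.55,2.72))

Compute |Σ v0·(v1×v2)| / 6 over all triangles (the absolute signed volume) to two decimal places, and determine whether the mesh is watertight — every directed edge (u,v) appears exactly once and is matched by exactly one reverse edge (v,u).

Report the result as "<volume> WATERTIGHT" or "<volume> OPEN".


Per-triangle v0·(v1×v2)/6:
  t1: +23.8235
  t2: +20.7812
  t3: +7.7582
  t4: +21.0184
  t5: +10.8510
  t6: +18.0001
  t7: +10.7534
  t8: +60.6981
  t9: +21.6616
  t10: +28.7257
  t11: +6.6589
  t12: +20.0312
  t13: -4.5581
  t14: -0.7312
  t15: +1.5346
  t16: +7.9244
  t17: +3.0761
  t18: +17.8900
  t19: +6.8204
  t20: +9.1230
Σ = +291.8404 → |volume| = 291.84

Directed edges: 60 total, each appears once with its reverse present → watertight.

291.84 WATERTIGHT


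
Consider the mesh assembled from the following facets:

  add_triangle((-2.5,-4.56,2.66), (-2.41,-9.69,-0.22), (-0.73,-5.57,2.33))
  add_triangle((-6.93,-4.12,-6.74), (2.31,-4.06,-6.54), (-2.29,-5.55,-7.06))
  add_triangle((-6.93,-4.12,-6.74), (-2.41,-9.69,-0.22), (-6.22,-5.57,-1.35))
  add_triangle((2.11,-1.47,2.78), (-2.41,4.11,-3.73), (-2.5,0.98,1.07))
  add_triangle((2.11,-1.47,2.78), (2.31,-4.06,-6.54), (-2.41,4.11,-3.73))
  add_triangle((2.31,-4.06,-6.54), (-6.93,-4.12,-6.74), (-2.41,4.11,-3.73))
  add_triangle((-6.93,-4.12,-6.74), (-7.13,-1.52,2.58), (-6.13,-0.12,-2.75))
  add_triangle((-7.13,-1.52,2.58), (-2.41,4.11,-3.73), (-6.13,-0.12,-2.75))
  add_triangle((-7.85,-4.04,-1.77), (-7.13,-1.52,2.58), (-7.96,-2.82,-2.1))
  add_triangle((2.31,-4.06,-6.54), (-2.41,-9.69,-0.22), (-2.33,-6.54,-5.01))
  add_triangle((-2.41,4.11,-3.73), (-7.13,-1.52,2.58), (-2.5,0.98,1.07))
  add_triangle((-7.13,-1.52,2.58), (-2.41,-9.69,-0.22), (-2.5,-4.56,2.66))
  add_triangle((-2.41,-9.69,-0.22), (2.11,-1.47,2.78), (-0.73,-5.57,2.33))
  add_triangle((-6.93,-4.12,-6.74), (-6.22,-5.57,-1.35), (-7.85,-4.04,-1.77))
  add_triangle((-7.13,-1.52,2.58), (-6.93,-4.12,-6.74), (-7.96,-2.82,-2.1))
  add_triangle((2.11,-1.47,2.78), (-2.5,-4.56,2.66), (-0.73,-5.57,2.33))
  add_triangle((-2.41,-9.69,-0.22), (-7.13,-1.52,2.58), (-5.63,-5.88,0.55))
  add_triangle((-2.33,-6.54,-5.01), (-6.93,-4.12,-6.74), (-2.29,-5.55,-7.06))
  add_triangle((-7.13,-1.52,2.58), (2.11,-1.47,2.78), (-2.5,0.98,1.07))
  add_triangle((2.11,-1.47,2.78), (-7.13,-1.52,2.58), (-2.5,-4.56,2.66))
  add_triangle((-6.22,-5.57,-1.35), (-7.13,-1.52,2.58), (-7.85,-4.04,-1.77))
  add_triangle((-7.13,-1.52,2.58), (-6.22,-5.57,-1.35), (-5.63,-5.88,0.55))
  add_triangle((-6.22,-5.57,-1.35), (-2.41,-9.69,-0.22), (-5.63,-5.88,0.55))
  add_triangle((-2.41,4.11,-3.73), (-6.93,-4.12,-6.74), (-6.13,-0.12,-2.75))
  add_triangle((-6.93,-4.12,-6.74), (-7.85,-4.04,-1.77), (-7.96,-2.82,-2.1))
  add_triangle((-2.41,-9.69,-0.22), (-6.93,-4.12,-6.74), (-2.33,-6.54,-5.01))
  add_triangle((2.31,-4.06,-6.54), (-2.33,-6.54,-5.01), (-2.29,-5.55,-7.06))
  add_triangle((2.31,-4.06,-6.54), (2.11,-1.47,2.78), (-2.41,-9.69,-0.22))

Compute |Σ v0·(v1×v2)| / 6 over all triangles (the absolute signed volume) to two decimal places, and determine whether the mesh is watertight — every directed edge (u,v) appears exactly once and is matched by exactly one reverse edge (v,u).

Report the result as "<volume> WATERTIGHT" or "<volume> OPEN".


499.24 WATERTIGHT

Per-triangle v0·(v1×v2)/6:
  t1: +8.3434
  t2: +12.1798
  t3: +40.2267
  t4: +3.5820
  t5: +8.6710
  t6: +64.9498
  t7: +28.6439
  t8: +20.8075
  t9: +7.8526
  t10: +33.3897
  t11: +9.1827
  t12: +24.3673
  t13: +6.8437
  t14: +16.0843
  t15: -3.2983
  t16: +5.4322
  t17: +10.1442
  t18: +15.4990
  t19: +6.7481
  t20: +12.9527
  t21: +13.1263
  t22: +12.5236
  t23: +13.5720
  t24: +26.2048
  t25: +8.8685
  t26: +38.8140
  t27: +12.6681
  t28: +40.8627
Σ = +499.2423 → |volume| = 499.24

Directed edges: 84 total, each appears once with its reverse present → watertight.


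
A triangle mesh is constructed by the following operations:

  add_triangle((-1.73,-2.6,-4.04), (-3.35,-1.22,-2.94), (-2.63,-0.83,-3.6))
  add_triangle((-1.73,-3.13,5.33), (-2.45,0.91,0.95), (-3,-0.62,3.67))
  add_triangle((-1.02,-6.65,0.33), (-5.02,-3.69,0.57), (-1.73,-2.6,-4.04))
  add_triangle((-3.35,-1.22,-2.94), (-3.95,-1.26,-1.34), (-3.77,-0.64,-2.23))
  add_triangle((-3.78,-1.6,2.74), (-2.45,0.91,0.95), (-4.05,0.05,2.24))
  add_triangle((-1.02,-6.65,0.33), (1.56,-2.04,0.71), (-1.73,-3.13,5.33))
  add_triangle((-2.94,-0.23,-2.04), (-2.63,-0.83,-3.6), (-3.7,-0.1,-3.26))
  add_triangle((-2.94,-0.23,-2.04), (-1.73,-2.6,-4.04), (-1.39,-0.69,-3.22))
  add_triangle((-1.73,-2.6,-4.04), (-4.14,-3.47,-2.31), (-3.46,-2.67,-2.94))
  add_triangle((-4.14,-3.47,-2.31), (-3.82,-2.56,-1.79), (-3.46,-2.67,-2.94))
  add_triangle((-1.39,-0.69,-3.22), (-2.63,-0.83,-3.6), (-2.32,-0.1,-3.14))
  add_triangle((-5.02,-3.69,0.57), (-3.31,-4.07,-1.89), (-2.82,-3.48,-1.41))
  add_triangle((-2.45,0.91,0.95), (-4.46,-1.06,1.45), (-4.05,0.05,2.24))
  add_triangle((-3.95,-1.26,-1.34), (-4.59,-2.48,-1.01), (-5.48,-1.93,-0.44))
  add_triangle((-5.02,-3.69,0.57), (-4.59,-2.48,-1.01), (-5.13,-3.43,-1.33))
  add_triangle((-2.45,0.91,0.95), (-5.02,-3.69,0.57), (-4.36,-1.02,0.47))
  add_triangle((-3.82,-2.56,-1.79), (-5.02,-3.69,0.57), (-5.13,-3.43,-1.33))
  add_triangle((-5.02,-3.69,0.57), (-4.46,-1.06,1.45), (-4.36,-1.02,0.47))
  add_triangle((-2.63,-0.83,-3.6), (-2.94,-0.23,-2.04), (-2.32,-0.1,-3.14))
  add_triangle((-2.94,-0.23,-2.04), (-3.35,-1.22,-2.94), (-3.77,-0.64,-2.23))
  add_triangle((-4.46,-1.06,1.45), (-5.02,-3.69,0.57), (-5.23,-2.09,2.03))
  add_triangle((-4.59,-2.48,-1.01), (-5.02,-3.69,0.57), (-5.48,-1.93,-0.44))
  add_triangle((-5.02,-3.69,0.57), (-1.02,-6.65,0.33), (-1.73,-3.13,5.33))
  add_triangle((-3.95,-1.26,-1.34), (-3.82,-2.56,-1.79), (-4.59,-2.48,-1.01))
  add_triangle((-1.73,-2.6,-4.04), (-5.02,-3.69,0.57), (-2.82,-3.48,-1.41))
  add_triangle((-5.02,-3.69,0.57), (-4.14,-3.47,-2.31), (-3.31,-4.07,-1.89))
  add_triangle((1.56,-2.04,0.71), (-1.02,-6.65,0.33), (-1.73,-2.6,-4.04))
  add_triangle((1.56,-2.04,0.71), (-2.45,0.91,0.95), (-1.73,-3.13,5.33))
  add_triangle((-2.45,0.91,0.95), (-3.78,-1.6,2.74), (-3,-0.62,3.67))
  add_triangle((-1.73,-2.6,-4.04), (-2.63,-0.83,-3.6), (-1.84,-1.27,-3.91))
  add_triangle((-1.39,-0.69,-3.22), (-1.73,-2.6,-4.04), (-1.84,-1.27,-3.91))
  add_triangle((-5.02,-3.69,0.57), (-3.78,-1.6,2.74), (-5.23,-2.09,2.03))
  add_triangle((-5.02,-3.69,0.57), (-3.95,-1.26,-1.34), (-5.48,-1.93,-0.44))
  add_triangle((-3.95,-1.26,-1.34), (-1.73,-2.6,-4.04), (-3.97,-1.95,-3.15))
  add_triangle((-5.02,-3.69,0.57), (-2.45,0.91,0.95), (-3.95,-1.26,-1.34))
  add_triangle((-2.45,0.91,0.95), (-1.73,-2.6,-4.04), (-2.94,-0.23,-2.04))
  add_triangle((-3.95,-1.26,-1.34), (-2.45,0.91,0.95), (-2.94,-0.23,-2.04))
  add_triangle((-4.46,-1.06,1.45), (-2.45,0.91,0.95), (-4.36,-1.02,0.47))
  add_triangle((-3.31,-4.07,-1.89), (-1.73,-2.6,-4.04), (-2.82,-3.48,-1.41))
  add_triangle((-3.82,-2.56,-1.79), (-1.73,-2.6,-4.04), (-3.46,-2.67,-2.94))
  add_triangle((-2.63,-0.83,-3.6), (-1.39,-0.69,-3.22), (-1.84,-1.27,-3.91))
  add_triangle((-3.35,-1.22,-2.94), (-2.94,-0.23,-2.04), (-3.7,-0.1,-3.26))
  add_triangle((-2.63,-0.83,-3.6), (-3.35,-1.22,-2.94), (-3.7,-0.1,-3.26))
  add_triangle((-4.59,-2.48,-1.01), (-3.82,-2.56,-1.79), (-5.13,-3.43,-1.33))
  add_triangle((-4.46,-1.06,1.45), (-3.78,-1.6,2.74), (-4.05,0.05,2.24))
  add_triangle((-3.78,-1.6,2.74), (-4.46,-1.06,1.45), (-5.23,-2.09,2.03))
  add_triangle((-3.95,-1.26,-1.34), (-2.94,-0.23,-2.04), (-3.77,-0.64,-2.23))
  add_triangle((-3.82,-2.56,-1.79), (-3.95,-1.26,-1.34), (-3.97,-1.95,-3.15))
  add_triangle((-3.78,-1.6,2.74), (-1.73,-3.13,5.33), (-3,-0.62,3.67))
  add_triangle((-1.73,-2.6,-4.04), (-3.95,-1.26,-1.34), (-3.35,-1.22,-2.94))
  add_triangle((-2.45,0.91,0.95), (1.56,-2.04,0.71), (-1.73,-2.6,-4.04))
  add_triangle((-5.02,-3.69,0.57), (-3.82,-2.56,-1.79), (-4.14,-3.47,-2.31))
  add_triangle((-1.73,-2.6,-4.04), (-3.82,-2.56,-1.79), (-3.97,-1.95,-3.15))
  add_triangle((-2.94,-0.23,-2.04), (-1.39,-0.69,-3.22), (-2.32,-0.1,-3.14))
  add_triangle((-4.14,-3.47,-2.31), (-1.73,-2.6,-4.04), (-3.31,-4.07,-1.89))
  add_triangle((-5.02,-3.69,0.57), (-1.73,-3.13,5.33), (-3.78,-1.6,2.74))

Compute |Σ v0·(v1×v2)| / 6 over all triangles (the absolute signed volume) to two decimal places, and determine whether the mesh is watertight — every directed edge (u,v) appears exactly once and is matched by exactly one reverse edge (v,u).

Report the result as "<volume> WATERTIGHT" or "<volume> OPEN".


Per-triangle v0·(v1×v2)/6:
  t1: +1.6009
  t2: -0.5621
  t3: +21.1513
  t4: +0.7628
  t5: -0.0646
  t6: +11.5849
  t7: -0.3767
  t8: -1.9152
  t9: +1.2890
  t10: +0.5012
  t11: +0.3611
  t12: +0.2979
  t13: +0.9087
  t14: +0.8835
  t15: +0.9937
  t16: -1.2849
  t17: +0.2375
  t18: +1.7714
  t19: +0.5389
  t20: +0.2852
  t21: +1.2805
  t22: +1.8934
  t23: +25.0090
  t24: +0.8136
  t25: -3.0646
  t26: +2.9983
  t27: +7.7559
  t28: -0.7532
  t29: +2.1724
  t30: +0.7475
  t31: +0.1448
  t32: +1.9757
  t33: -1.6790
  t34: -0.8773
  t35: +4.9803
  t36: -1.6675
  t37: +1.9910
  t38: +1.0529
  t39: +0.0733
  t40: -0.4873
  t41: +0.2448
  t42: +0.3823
  t43: +0.8989
  t44: +0.4017
  t45: +1.6189
  t46: +0.7794
  t47: +0.0570
  t48: +1.3701
  t49: +3.9276
  t50: +2.0877
  t51: -4.5505
  t52: +1.3709
  t53: +2.6438
  t54: -0.5259
  t55: +2.7146
  t56: +8.6547
Σ = +105.4004 → |volume| = 105.40

Directed edges: 168 total, each appears once with its reverse present → watertight.

105.40 WATERTIGHT
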